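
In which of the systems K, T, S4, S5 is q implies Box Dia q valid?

S5-tableau for the negation not (q implies Box Dia q):
1. not (q implies Box Dia q), 0
2. q, 0
3. not Box Dia q, 0
4. not Dia q, 1
5. not q, 0
Accessibility: 0R0, 0R1, 1R0, 1R1
Branch closes: q and not q both at 0.
Every branch closes (one shown): valid in S5.
S4-tableau for the negation not (q implies Box Dia q):
1. not (q implies Box Dia q), 0
2. q, 0
3. not Box Dia q, 0
4. not Dia q, 1
5. not q, 1
Accessibility: 0R0, 0R1, 1R1
Complete open branch: countermodel on an S4-frame, so not valid in S4, nor in K, T (the same frame is also a K-frame and a T-frame).

S5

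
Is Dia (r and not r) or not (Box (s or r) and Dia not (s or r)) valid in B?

Tableau for the negation not (Dia (r and not r) or not (Box (s or r) and Dia not (s or r))):
1. not (Dia (r and not r) or not (Box (s or r) and Dia not (s or r))), u
2. not Dia (r and not r), u
3. Box (s or r) and Dia not (s or r), u
4. Box (s or r), u
5. Dia not (s or r), u
6. not (r and not r), u
7. s or r, u
8. r, u
9. not (s or r), v
10. not s, v
11. not r, v
12. not (r and not r), v
13. s or r, v
14. r, v
Accessibility: uRu, uRv, vRu, vRv
Branch closes: r and not r both at v.
Every branch of the negation's tableau closes; the branch above is one of them.

Valid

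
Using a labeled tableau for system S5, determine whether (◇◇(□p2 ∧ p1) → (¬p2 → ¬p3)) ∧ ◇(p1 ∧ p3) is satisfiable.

1. (◇◇(□p2 ∧ p1) → (¬p2 → ¬p3)) ∧ ◇(p1 ∧ p3), u
2. ◇◇(□p2 ∧ p1) → (¬p2 → ¬p3), u   [∧-rule on 1]
3. ◇(p1 ∧ p3), u   [∧-rule on 1]
4. ¬p2 → ¬p3, u   [→-rule on 2 (branches; this branch)]
5. ¬p3, u   [→-rule on 4 (branches; this branch)]
6. p1 ∧ p3, v   [◇-rule on 3: fresh world v, uRv]
7. p1, v   [∧-rule on 6]
8. p3, v   [∧-rule on 6]
Accessibility: uRu, uRv, vRu, vRv

Satisfiable (open branch found)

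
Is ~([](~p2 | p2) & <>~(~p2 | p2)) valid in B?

Valid in B

Tableau for the negation [](~p2 | p2) & <>~(~p2 | p2):
1. [](~p2 | p2) & <>~(~p2 | p2), 0
2. [](~p2 | p2), 0
3. <>~(~p2 | p2), 0
4. ~p2 | p2, 0
5. p2, 0
6. ~(~p2 | p2), 1
7. p2, 1
8. ~p2, 1
Accessibility: 0R0, 0R1, 1R0, 1R1
Branch closes: p2 and ~p2 both at 1.
All branches of the negation close; one closing branch shown above.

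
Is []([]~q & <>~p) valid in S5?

Tableau for the negation ~[]([]~q & <>~p):
1. ~[]([]~q & <>~p), 0
2. ~([]~q & <>~p), 1   [~[]-rule on 1: fresh world 1, 0R1]
3. ~<>~p, 1   [~&-rule on 2 (branches; this branch)]
4. p, 0   [~<>-rule on 3 via 1R0]
5. p, 1   [~<>-rule on 3 via 1R1]
Accessibility: 0R0, 0R1, 1R0, 1R1
The negation has an open branch (countermodel exists).

Not valid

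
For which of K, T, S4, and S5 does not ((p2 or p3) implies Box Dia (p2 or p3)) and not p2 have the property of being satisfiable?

S4-tableau for the formula:
1. not ((p2 or p3) implies Box Dia (p2 or p3)) and not p2, w0
2. not ((p2 or p3) implies Box Dia (p2 or p3)), w0
3. not p2, w0
4. p2 or p3, w0
5. not Box Dia (p2 or p3), w0
6. p3, w0
7. not Dia (p2 or p3), w1
8. not (p2 or p3), w1
9. not p2, w1
10. not p3, w1
Accessibility: w0Rw0, w0Rw1, w1Rw1
Complete open branch: satisfiable in S4, hence also in K, T (this S4-model is also a K-model and a T-model).
S5-tableau for the formula:
1. not ((p2 or p3) implies Box Dia (p2 or p3)) and not p2, w0
2. not ((p2 or p3) implies Box Dia (p2 or p3)), w0
3. not p2, w0
4. p2 or p3, w0
5. not Box Dia (p2 or p3), w0
6. p3, w0
7. not Dia (p2 or p3), w1
8. not (p2 or p3), w0
9. not p3, w0
Accessibility: w0Rw0, w0Rw1, w1Rw0, w1Rw1
Branch closes: p3 and not p3 both at w0.
Every branch closes (one shown): unsatisfiable in S5.

K, T, S4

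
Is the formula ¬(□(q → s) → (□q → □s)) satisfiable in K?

1. ¬(□(q → s) → (□q → □s)), w0
2. □(q → s), w0
3. ¬(□q → □s), w0
4. □q, w0
5. ¬□s, w0
6. ¬s, w1
7. q → s, w1
8. q, w1
9. s, w1
Accessibility: w0Rw1
Branch closes: s and ¬s both at w1.
Every branch closes; the branch above is one of them.

Unsatisfiable (every branch closes)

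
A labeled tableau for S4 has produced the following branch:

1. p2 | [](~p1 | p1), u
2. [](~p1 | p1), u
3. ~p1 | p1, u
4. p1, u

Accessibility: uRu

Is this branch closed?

No atom appears with both signs at the same world.

Open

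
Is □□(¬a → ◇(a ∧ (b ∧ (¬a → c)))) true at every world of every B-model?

Tableau for the negation ¬□□(¬a → ◇(a ∧ (b ∧ (¬a → c)))):
1. ¬□□(¬a → ◇(a ∧ (b ∧ (¬a → c)))), w0
2. ¬□(¬a → ◇(a ∧ (b ∧ (¬a → c)))), w1   [¬□-rule on 1: fresh world w1, w0Rw1]
3. ¬(¬a → ◇(a ∧ (b ∧ (¬a → c)))), w2   [¬□-rule on 2: fresh world w2, w1Rw2]
4. ¬a, w2   [¬→-rule on 3]
5. ¬◇(a ∧ (b ∧ (¬a → c))), w2   [¬→-rule on 3]
6. ¬(a ∧ (b ∧ (¬a → c))), w1   [¬◇-rule on 5 via w2Rw1]
7. ¬(a ∧ (b ∧ (¬a → c))), w2   [¬◇-rule on 5 via w2Rw2]
8. ¬(b ∧ (¬a → c)), w1   [¬∧-rule on 6 (branches; this branch)]
9. ¬(b ∧ (¬a → c)), w2   [¬∧-rule on 7 (branches; this branch)]
10. ¬(¬a → c), w1   [¬∧-rule on 8 (branches; this branch)]
11. ¬a, w1   [¬→-rule on 10]
12. ¬c, w1   [¬→-rule on 10]
13. ¬(¬a → c), w2   [¬∧-rule on 9 (branches; this branch)]
14. ¬c, w2   [¬→-rule on 13]
Accessibility: w0Rw0, w0Rw1, w1Rw0, w1Rw1, w1Rw2, w2Rw1, w2Rw2
The negation has an open branch (countermodel exists).

Invalid (countermodel exists)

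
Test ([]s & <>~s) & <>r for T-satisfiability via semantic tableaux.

1. ([]s & <>~s) & <>r, u
2. []s & <>~s, u
3. <>r, u
4. []s, u
5. <>~s, u
6. s, u
7. r, v
8. s, v
9. ~s, w
10. s, w
Accessibility: uRu, uRv, uRw, vRv, wRw
Branch closes: s and ~s both at w.
(One branch shown.) All branches close.

Unsatisfiable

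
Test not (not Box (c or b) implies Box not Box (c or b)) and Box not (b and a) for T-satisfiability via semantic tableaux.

1. not (not Box (c or b) implies Box not Box (c or b)) and Box not (b and a), w0
2. not (not Box (c or b) implies Box not Box (c or b)), w0
3. Box not (b and a), w0
4. not Box (c or b), w0
5. not Box not Box (c or b), w0
6. not (b and a), w0
7. not a, w0
8. not (c or b), w1
9. not c, w1
10. not b, w1
11. not (b and a), w1
12. not a, w1
13. Box (c or b), w2
14. not (b and a), w2
15. c or b, w2
16. not a, w2
17. b, w2
Accessibility: w0Rw0, w0Rw1, w0Rw2, w1Rw1, w2Rw2

Satisfiable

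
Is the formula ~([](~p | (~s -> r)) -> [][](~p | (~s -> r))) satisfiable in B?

Satisfiable (open branch found)

1. ~([](~p | (~s -> r)) -> [][](~p | (~s -> r))), 0
2. [](~p | (~s -> r)), 0   [~->-rule on 1]
3. ~[][](~p | (~s -> r)), 0   [~->-rule on 1]
4. ~p | (~s -> r), 0   [[]-rule on 2 via 0R0]
5. ~s -> r, 0   [|-rule on 4 (branches; this branch)]
6. r, 0   [->-rule on 5 (branches; this branch)]
7. ~[](~p | (~s -> r)), 1   [~[]-rule on 3: fresh world 1, 0R1]
8. ~p | (~s -> r), 1   [[]-rule on 2 via 0R1]
9. ~s -> r, 1   [|-rule on 8 (branches; this branch)]
10. r, 1   [->-rule on 9 (branches; this branch)]
11. ~(~p | (~s -> r)), 2   [~[]-rule on 7: fresh world 2, 1R2]
12. p, 2   [~|-rule on 11]
13. ~(~s -> r), 2   [~|-rule on 11]
14. ~s, 2   [~->-rule on 13]
15. ~r, 2   [~->-rule on 13]
Accessibility: 0R0, 0R1, 1R0, 1R1, 1R2, 2R1, 2R2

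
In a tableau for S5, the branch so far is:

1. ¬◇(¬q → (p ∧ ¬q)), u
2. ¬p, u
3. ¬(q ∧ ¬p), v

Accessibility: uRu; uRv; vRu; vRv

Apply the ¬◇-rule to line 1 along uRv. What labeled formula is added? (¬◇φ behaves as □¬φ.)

¬(¬q → (p ∧ ¬q)), v

¬◇φ behaves as □¬φ: propagate the negated body to each accessible world.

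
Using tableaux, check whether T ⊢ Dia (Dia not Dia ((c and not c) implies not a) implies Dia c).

Valid

Tableau for the negation not Dia (Dia not Dia ((c and not c) implies not a) implies Dia c):
1. not Dia (Dia not Dia ((c and not c) implies not a) implies Dia c), w0
2. not (Dia not Dia ((c and not c) implies not a) implies Dia c), w0
3. Dia not Dia ((c and not c) implies not a), w0
4. not Dia c, w0
5. not c, w0
6. not Dia ((c and not c) implies not a), w1
7. not (Dia not Dia ((c and not c) implies not a) implies Dia c), w1
8. Dia not Dia ((c and not c) implies not a), w1
9. not Dia c, w1
10. not c, w1
11. not ((c and not c) implies not a), w1
12. c and not c, w1
13. a, w1
14. c, w1
Accessibility: w0Rw0, w0Rw1, w1Rw1
Branch closes: c and not c both at w1.
All branches of the negation close; one closing branch shown above.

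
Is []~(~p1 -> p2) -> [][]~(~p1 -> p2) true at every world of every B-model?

Tableau for the negation ~([]~(~p1 -> p2) -> [][]~(~p1 -> p2)):
1. ~([]~(~p1 -> p2) -> [][]~(~p1 -> p2)), u
2. []~(~p1 -> p2), u   [~->-rule on 1]
3. ~[][]~(~p1 -> p2), u   [~->-rule on 1]
4. ~(~p1 -> p2), u   [[]-rule on 2 via uRu]
5. ~p1, u   [~->-rule on 4]
6. ~p2, u   [~->-rule on 4]
7. ~[]~(~p1 -> p2), v   [~[]-rule on 3: fresh world v, uRv]
8. ~(~p1 -> p2), v   [[]-rule on 2 via uRv]
9. ~p1, v   [~->-rule on 8]
10. ~p2, v   [~->-rule on 8]
11. ~p1 -> p2, w   [~[]-rule on 7: fresh world w, vRw]
12. p2, w   [->-rule on 11 (branches; this branch)]
Accessibility: uRu, uRv, vRu, vRv, vRw, wRv, wRw
The negation has an open branch (countermodel exists).

No, not valid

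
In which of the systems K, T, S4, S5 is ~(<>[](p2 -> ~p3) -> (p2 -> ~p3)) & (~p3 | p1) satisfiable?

K, T, S4

S5-tableau for the formula:
1. ~(<>[](p2 -> ~p3) -> (p2 -> ~p3)) & (~p3 | p1), u
2. ~(<>[](p2 -> ~p3) -> (p2 -> ~p3)), u
3. ~p3 | p1, u
4. <>[](p2 -> ~p3), u
5. ~(p2 -> ~p3), u
6. p2, u
7. p3, u
8. p1, u
9. [](p2 -> ~p3), v
10. p2 -> ~p3, u
11. p2 -> ~p3, v
12. ~p3, u
Accessibility: uRu, uRv, vRu, vRv
Branch closes: p3 and ~p3 both at u.
Every branch closes (one shown): unsatisfiable in S5.
S4-tableau for the formula:
1. ~(<>[](p2 -> ~p3) -> (p2 -> ~p3)) & (~p3 | p1), u
2. ~(<>[](p2 -> ~p3) -> (p2 -> ~p3)), u
3. ~p3 | p1, u
4. <>[](p2 -> ~p3), u
5. ~(p2 -> ~p3), u
6. p2, u
7. p3, u
8. p1, u
9. [](p2 -> ~p3), v
10. p2 -> ~p3, v
11. ~p3, v
Accessibility: uRu, uRv, vRv
Complete open branch: satisfiable in S4, hence also in K, T (this S4-model is also a K-model and a T-model).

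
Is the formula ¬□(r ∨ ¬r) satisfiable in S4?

No, unsatisfiable

1. ¬□(r ∨ ¬r), w0
2. ¬(r ∨ ¬r), w1
3. ¬r, w1
4. r, w1
Accessibility: w0Rw0, w0Rw1, w1Rw1
Branch closes: r and ¬r both at w1.
Every branch closes; the branch above is one of them.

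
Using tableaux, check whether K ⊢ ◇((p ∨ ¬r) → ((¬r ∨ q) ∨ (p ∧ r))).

Not valid

Tableau for the negation ¬◇((p ∨ ¬r) → ((¬r ∨ q) ∨ (p ∧ r))):
1. ¬◇((p ∨ ¬r) → ((¬r ∨ q) ∨ (p ∧ r))), 0
The negation has an open branch (countermodel exists).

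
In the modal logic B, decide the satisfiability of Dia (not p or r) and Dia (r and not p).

Satisfiable

1. Dia (not p or r) and Dia (r and not p), 0
2. Dia (not p or r), 0   [and-rule on 1]
3. Dia (r and not p), 0   [and-rule on 1]
4. not p or r, 1   [Dia-rule on 2: fresh world 1, 0R1]
5. r, 1   [or-rule on 4 (branches; this branch)]
6. r and not p, 2   [Dia-rule on 3: fresh world 2, 0R2]
7. r, 2   [and-rule on 6]
8. not p, 2   [and-rule on 6]
Accessibility: 0R0, 0R1, 0R2, 1R0, 1R1, 2R0, 2R2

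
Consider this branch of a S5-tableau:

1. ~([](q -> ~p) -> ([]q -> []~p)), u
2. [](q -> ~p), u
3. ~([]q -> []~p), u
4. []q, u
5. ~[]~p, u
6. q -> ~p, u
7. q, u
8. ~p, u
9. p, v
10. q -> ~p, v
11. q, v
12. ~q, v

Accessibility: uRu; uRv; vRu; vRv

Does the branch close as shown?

Yes, closed

Both q and ~q appear at v.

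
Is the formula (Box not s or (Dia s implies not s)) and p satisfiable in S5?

Yes, satisfiable

1. (Box not s or (Dia s implies not s)) and p, 0
2. Box not s or (Dia s implies not s), 0
3. p, 0
4. Dia s implies not s, 0
5. not s, 0
Accessibility: 0R0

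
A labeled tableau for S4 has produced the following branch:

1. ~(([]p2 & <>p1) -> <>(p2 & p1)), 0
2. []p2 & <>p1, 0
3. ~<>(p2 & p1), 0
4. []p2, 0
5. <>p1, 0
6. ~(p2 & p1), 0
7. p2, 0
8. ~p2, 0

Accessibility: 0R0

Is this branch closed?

Both p2 and ~p2 appear at 0.

Yes, closed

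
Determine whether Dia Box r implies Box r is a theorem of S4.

Invalid (countermodel exists)

Tableau for the negation not (Dia Box r implies Box r):
1. not (Dia Box r implies Box r), 0
2. Dia Box r, 0
3. not Box r, 0
4. Box r, 1
5. r, 1
6. not r, 2
Accessibility: 0R0, 0R1, 0R2, 1R1, 2R2
The negation has an open branch (countermodel exists).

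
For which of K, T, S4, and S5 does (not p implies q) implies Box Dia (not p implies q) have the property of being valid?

S5

S5-tableau for the negation not ((not p implies q) implies Box Dia (not p implies q)):
1. not ((not p implies q) implies Box Dia (not p implies q)), u
2. not p implies q, u
3. not Box Dia (not p implies q), u
4. q, u
5. not Dia (not p implies q), v
6. not (not p implies q), u
7. not p, u
8. not q, u
Accessibility: uRu, uRv, vRu, vRv
Branch closes: q and not q both at u.
Every branch closes (one shown): valid in S5.
S4-tableau for the negation not ((not p implies q) implies Box Dia (not p implies q)):
1. not ((not p implies q) implies Box Dia (not p implies q)), u
2. not p implies q, u
3. not Box Dia (not p implies q), u
4. q, u
5. not Dia (not p implies q), v
6. not (not p implies q), v
7. not p, v
8. not q, v
Accessibility: uRu, uRv, vRv
Complete open branch: countermodel on an S4-frame, so not valid in S4, nor in K, T (the same frame is also a K-frame and a T-frame).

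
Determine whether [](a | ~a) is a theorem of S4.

Valid in S4

Tableau for the negation ~[](a | ~a):
1. ~[](a | ~a), w0
2. ~(a | ~a), w1   [~[]-rule on 1: fresh world w1, w0Rw1]
3. ~a, w1   [~|-rule on 2]
4. a, w1   [~|-rule on 2]
Accessibility: w0Rw0, w0Rw1, w1Rw1
Branch closes: a and ~a both at w1.
Every branch of the negation's tableau closes; the branch above is one of them.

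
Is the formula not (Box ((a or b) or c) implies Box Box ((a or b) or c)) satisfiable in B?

1. not (Box ((a or b) or c) implies Box Box ((a or b) or c)), w0
2. Box ((a or b) or c), w0
3. not Box Box ((a or b) or c), w0
4. (a or b) or c, w0
5. c, w0
6. not Box ((a or b) or c), w1
7. (a or b) or c, w1
8. c, w1
9. not ((a or b) or c), w2
10. not (a or b), w2
11. not c, w2
12. not a, w2
13. not b, w2
Accessibility: w0Rw0, w0Rw1, w1Rw0, w1Rw1, w1Rw2, w2Rw1, w2Rw2

Satisfiable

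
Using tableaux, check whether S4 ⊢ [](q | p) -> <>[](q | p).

Tableau for the negation ~([](q | p) -> <>[](q | p)):
1. ~([](q | p) -> <>[](q | p)), u
2. [](q | p), u   [~->-rule on 1]
3. ~<>[](q | p), u   [~->-rule on 1]
4. q | p, u   [[]-rule on 2 via uRu]
5. ~[](q | p), u   [~<>-rule on 3 via uRu]
6. p, u   [|-rule on 4 (branches; this branch)]
7. ~(q | p), v   [~[]-rule on 5: fresh world v, uRv]
8. ~q, v   [~|-rule on 7]
9. ~p, v   [~|-rule on 7]
10. q | p, v   [[]-rule on 2 via uRv]
11. ~[](q | p), v   [~<>-rule on 3 via uRv]
12. p, v   [|-rule on 10 (branches; this branch)]
Accessibility: uRu, uRv, vRv
Branch closes: p and ~p both at v.
All branches of the negation close; one closing branch shown above.

Valid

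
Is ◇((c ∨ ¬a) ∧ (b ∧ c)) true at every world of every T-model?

No, not valid

Tableau for the negation ¬◇((c ∨ ¬a) ∧ (b ∧ c)):
1. ¬◇((c ∨ ¬a) ∧ (b ∧ c)), 0
2. ¬((c ∨ ¬a) ∧ (b ∧ c)), 0   [¬◇-rule on 1 via 0R0]
3. ¬(b ∧ c), 0   [¬∧-rule on 2 (branches; this branch)]
4. ¬c, 0   [¬∧-rule on 3 (branches; this branch)]
Accessibility: 0R0
The negation has an open branch (countermodel exists).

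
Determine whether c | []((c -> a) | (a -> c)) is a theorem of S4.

Yes, valid

Tableau for the negation ~(c | []((c -> a) | (a -> c))):
1. ~(c | []((c -> a) | (a -> c))), 0
2. ~c, 0   [~|-rule on 1]
3. ~[]((c -> a) | (a -> c)), 0   [~|-rule on 1]
4. ~((c -> a) | (a -> c)), 1   [~[]-rule on 3: fresh world 1, 0R1]
5. ~(c -> a), 1   [~|-rule on 4]
6. ~(a -> c), 1   [~|-rule on 4]
7. c, 1   [~->-rule on 5]
8. ~a, 1   [~->-rule on 5]
9. a, 1   [~->-rule on 6]
10. ~c, 1   [~->-rule on 6]
Accessibility: 0R0, 0R1, 1R1
Branch closes: a and ~a both at 1.
Every branch of the negation's tableau closes; the branch above is one of them.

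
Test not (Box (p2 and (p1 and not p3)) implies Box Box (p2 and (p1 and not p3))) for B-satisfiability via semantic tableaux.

Yes, satisfiable

1. not (Box (p2 and (p1 and not p3)) implies Box Box (p2 and (p1 and not p3))), w0
2. Box (p2 and (p1 and not p3)), w0   [neg-implies-rule on 1]
3. not Box Box (p2 and (p1 and not p3)), w0   [neg-implies-rule on 1]
4. p2 and (p1 and not p3), w0   [Box-rule on 2 via w0Rw0]
5. p2, w0   [and-rule on 4]
6. p1 and not p3, w0   [and-rule on 4]
7. p1, w0   [and-rule on 6]
8. not p3, w0   [and-rule on 6]
9. not Box (p2 and (p1 and not p3)), w1   [neg-Box-rule on 3: fresh world w1, w0Rw1]
10. p2 and (p1 and not p3), w1   [Box-rule on 2 via w0Rw1]
11. p2, w1   [and-rule on 10]
12. p1 and not p3, w1   [and-rule on 10]
13. p1, w1   [and-rule on 12]
14. not p3, w1   [and-rule on 12]
15. not (p2 and (p1 and not p3)), w2   [neg-Box-rule on 9: fresh world w2, w1Rw2]
16. not (p1 and not p3), w2   [neg-and-rule on 15 (branches; this branch)]
17. p3, w2   [neg-and-rule on 16 (branches; this branch)]
Accessibility: w0Rw0, w0Rw1, w1Rw0, w1Rw1, w1Rw2, w2Rw1, w2Rw2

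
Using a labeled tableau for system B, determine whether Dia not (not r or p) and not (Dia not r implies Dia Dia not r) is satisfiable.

1. Dia not (not r or p) and not (Dia not r implies Dia Dia not r), w0
2. Dia not (not r or p), w0
3. not (Dia not r implies Dia Dia not r), w0
4. Dia not r, w0
5. not Dia Dia not r, w0
6. not Dia not r, w0
7. r, w0
8. not (not r or p), w1
9. r, w1
10. not p, w1
11. not Dia not r, w1
12. not r, w2
13. not Dia not r, w2
14. r, w2
Accessibility: w0Rw0, w0Rw1, w0Rw2, w1Rw0, w1Rw1, w2Rw0, w2Rw2
Branch closes: r and not r both at w2.
Every branch closes; the branch above is one of them.

Unsatisfiable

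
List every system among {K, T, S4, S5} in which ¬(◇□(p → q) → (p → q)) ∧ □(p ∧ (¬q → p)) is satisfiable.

K, T, S4

S4-tableau for the formula:
1. ¬(◇□(p → q) → (p → q)) ∧ □(p ∧ (¬q → p)), 0
2. ¬(◇□(p → q) → (p → q)), 0   [∧-rule on 1]
3. □(p ∧ (¬q → p)), 0   [∧-rule on 1]
4. ◇□(p → q), 0   [¬→-rule on 2]
5. ¬(p → q), 0   [¬→-rule on 2]
6. p, 0   [¬→-rule on 5]
7. ¬q, 0   [¬→-rule on 5]
8. p ∧ (¬q → p), 0   [□-rule on 3 via 0R0]
9. ¬q → p, 0   [∧-rule on 8]
10. □(p → q), 1   [◇-rule on 4: fresh world 1, 0R1]
11. p ∧ (¬q → p), 1   [□-rule on 3 via 0R1]
12. p, 1   [∧-rule on 11]
13. ¬q → p, 1   [∧-rule on 11]
14. p → q, 1   [□-rule on 10 via 1R1]
15. q, 1   [→-rule on 14 (branches; this branch)]
Accessibility: 0R0, 0R1, 1R1
Complete open branch: satisfiable in S4, hence also in K, T (this S4-model is also a K-model and a T-model).
S5-tableau for the formula:
1. ¬(◇□(p → q) → (p → q)) ∧ □(p ∧ (¬q → p)), 0
2. ¬(◇□(p → q) → (p → q)), 0   [∧-rule on 1]
3. □(p ∧ (¬q → p)), 0   [∧-rule on 1]
4. ◇□(p → q), 0   [¬→-rule on 2]
5. ¬(p → q), 0   [¬→-rule on 2]
6. p, 0   [¬→-rule on 5]
7. ¬q, 0   [¬→-rule on 5]
8. p ∧ (¬q → p), 0   [□-rule on 3 via 0R0]
9. ¬q → p, 0   [∧-rule on 8]
10. □(p → q), 1   [◇-rule on 4: fresh world 1, 0R1]
11. p ∧ (¬q → p), 1   [□-rule on 3 via 0R1]
12. p, 1   [∧-rule on 11]
13. ¬q → p, 1   [∧-rule on 11]
14. p → q, 0   [□-rule on 10 via 1R0]
15. p → q, 1   [□-rule on 10 via 1R1]
16. q, 0   [→-rule on 14 (branches; this branch)]
Accessibility: 0R0, 0R1, 1R0, 1R1
Branch closes: q and ¬q both at 0.
Every branch closes (one shown): unsatisfiable in S5.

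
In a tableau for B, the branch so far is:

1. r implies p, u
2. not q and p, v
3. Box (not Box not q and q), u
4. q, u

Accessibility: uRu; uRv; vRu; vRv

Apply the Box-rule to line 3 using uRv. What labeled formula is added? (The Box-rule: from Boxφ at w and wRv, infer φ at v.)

not Box not q and q, v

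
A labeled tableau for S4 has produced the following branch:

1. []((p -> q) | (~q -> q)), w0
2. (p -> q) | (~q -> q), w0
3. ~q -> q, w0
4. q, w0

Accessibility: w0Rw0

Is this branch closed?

No world carries both an atom and its negation.

No, open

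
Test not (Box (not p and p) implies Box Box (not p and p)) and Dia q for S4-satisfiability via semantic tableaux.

Unsatisfiable

1. not (Box (not p and p) implies Box Box (not p and p)) and Dia q, w0
2. not (Box (not p and p) implies Box Box (not p and p)), w0
3. Dia q, w0
4. Box (not p and p), w0
5. not Box Box (not p and p), w0
6. not p and p, w0
7. not p, w0
8. p, w0
Accessibility: w0Rw0
Branch closes: p and not p both at w0.
All branches of the tableau close; one closing branch shown above.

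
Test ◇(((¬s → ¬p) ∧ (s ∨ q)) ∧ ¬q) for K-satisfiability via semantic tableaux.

Satisfiable (open branch found)

1. ◇(((¬s → ¬p) ∧ (s ∨ q)) ∧ ¬q), 0
2. ((¬s → ¬p) ∧ (s ∨ q)) ∧ ¬q, 1
3. (¬s → ¬p) ∧ (s ∨ q), 1
4. ¬q, 1
5. ¬s → ¬p, 1
6. s ∨ q, 1
7. ¬p, 1
8. s, 1
Accessibility: 0R1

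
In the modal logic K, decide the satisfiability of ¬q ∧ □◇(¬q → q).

1. ¬q ∧ □◇(¬q → q), w0
2. ¬q, w0
3. □◇(¬q → q), w0

Satisfiable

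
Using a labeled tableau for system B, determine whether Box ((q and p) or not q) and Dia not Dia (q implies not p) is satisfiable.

1. Box ((q and p) or not q) and Dia not Dia (q implies not p), w0
2. Box ((q and p) or not q), w0
3. Dia not Dia (q implies not p), w0
4. (q and p) or not q, w0
5. q and p, w0
6. q, w0
7. p, w0
8. not Dia (q implies not p), w1
9. (q and p) or not q, w1
10. not (q implies not p), w0
11. not (q implies not p), w1
12. q, w1
13. p, w1
14. q and p, w1
Accessibility: w0Rw0, w0Rw1, w1Rw0, w1Rw1

Satisfiable (open branch found)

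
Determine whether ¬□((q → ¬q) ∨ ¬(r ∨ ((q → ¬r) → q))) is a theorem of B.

Invalid (countermodel exists)

Tableau for the negation □((q → ¬q) ∨ ¬(r ∨ ((q → ¬r) → q))):
1. □((q → ¬q) ∨ ¬(r ∨ ((q → ¬r) → q))), u
2. (q → ¬q) ∨ ¬(r ∨ ((q → ¬r) → q)), u   [□-rule on 1 via uRu]
3. ¬(r ∨ ((q → ¬r) → q)), u   [∨-rule on 2 (branches; this branch)]
4. ¬r, u   [¬∨-rule on 3]
5. ¬((q → ¬r) → q), u   [¬∨-rule on 3]
6. q → ¬r, u   [¬→-rule on 5]
7. ¬q, u   [¬→-rule on 5]
Accessibility: uRu
The negation has an open branch (countermodel exists).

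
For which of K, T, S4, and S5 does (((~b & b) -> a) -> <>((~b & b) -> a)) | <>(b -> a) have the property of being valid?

T-tableau for the negation ~((((~b & b) -> a) -> <>((~b & b) -> a)) | <>(b -> a)):
1. ~((((~b & b) -> a) -> <>((~b & b) -> a)) | <>(b -> a)), u
2. ~(((~b & b) -> a) -> <>((~b & b) -> a)), u
3. ~<>(b -> a), u
4. (~b & b) -> a, u
5. ~<>((~b & b) -> a), u
6. ~(b -> a), u
7. b, u
8. ~a, u
9. ~((~b & b) -> a), u
10. ~b & b, u
11. ~b, u
Accessibility: uRu
Branch closes: b and ~b both at u.
Every branch closes (one shown): valid in T, hence also in S4, S5 (every theorem of T is a theorem of S4 and S5).
K-tableau for the negation ~((((~b & b) -> a) -> <>((~b & b) -> a)) | <>(b -> a)):
1. ~((((~b & b) -> a) -> <>((~b & b) -> a)) | <>(b -> a)), u
2. ~(((~b & b) -> a) -> <>((~b & b) -> a)), u
3. ~<>(b -> a), u
4. (~b & b) -> a, u
5. ~<>((~b & b) -> a), u
6. a, u
Complete open branch: countermodel on a K-frame, so not valid in K.

T, S4, S5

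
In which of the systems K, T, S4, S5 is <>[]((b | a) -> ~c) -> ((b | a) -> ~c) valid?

S5

S5-tableau for the negation ~(<>[]((b | a) -> ~c) -> ((b | a) -> ~c)):
1. ~(<>[]((b | a) -> ~c) -> ((b | a) -> ~c)), u
2. <>[]((b | a) -> ~c), u   [~->-rule on 1]
3. ~((b | a) -> ~c), u   [~->-rule on 1]
4. b | a, u   [~->-rule on 3]
5. c, u   [~->-rule on 3]
6. a, u   [|-rule on 4 (branches; this branch)]
7. []((b | a) -> ~c), v   [<>-rule on 2: fresh world v, uRv]
8. (b | a) -> ~c, u   [[]-rule on 7 via vRu]
9. (b | a) -> ~c, v   [[]-rule on 7 via vRv]
10. ~(b | a), u   [->-rule on 8 (branches; this branch)]
11. ~b, u   [~|-rule on 10]
12. ~a, u   [~|-rule on 10]
Accessibility: uRu, uRv, vRu, vRv
Branch closes: a and ~a both at u.
Every branch closes (one shown): valid in S5.
S4-tableau for the negation ~(<>[]((b | a) -> ~c) -> ((b | a) -> ~c)):
1. ~(<>[]((b | a) -> ~c) -> ((b | a) -> ~c)), u
2. <>[]((b | a) -> ~c), u   [~->-rule on 1]
3. ~((b | a) -> ~c), u   [~->-rule on 1]
4. b | a, u   [~->-rule on 3]
5. c, u   [~->-rule on 3]
6. a, u   [|-rule on 4 (branches; this branch)]
7. []((b | a) -> ~c), v   [<>-rule on 2: fresh world v, uRv]
8. (b | a) -> ~c, v   [[]-rule on 7 via vRv]
9. ~c, v   [->-rule on 8 (branches; this branch)]
Accessibility: uRu, uRv, vRv
Complete open branch: countermodel on an S4-frame, so not valid in S4, nor in K, T (the same frame is also a K-frame and a T-frame).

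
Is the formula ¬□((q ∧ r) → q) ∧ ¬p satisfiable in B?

Unsatisfiable

1. ¬□((q ∧ r) → q) ∧ ¬p, w0
2. ¬□((q ∧ r) → q), w0
3. ¬p, w0
4. ¬((q ∧ r) → q), w1
5. q ∧ r, w1
6. ¬q, w1
7. q, w1
8. r, w1
Accessibility: w0Rw0, w0Rw1, w1Rw0, w1Rw1
Branch closes: q and ¬q both at w1.
Every branch closes; the branch above is one of them.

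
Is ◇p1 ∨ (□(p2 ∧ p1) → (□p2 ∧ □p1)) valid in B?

Tableau for the negation ¬(◇p1 ∨ (□(p2 ∧ p1) → (□p2 ∧ □p1))):
1. ¬(◇p1 ∨ (□(p2 ∧ p1) → (□p2 ∧ □p1))), w0
2. ¬◇p1, w0   [¬∨-rule on 1]
3. ¬(□(p2 ∧ p1) → (□p2 ∧ □p1)), w0   [¬∨-rule on 1]
4. □(p2 ∧ p1), w0   [¬→-rule on 3]
5. ¬(□p2 ∧ □p1), w0   [¬→-rule on 3]
6. ¬p1, w0   [¬◇-rule on 2 via w0Rw0]
7. p2 ∧ p1, w0   [□-rule on 4 via w0Rw0]
8. p2, w0   [∧-rule on 7]
9. p1, w0   [∧-rule on 7]
Accessibility: w0Rw0
Branch closes: p1 and ¬p1 both at w0.
Every branch of the negation's tableau closes; the branch above is one of them.

Valid in B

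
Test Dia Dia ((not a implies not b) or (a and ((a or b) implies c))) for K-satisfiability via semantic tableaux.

Yes, satisfiable

1. Dia Dia ((not a implies not b) or (a and ((a or b) implies c))), u
2. Dia ((not a implies not b) or (a and ((a or b) implies c))), v
3. (not a implies not b) or (a and ((a or b) implies c)), w
4. a and ((a or b) implies c), w
5. a, w
6. (a or b) implies c, w
7. c, w
Accessibility: uRv, vRw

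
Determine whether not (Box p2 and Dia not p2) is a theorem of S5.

Valid in S5

Tableau for the negation Box p2 and Dia not p2:
1. Box p2 and Dia not p2, 0
2. Box p2, 0   [and-rule on 1]
3. Dia not p2, 0   [and-rule on 1]
4. p2, 0   [Box-rule on 2 via 0R0]
5. not p2, 1   [Dia-rule on 3: fresh world 1, 0R1]
6. p2, 1   [Box-rule on 2 via 0R1]
Accessibility: 0R0, 0R1, 1R0, 1R1
Branch closes: p2 and not p2 both at 1.
All branches of the negation close; one closing branch shown above.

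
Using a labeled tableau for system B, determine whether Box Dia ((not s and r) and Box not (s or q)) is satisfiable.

1. Box Dia ((not s and r) and Box not (s or q)), w0
2. Dia ((not s and r) and Box not (s or q)), w0   [Box-rule on 1 via w0Rw0]
3. (not s and r) and Box not (s or q), w1   [Dia-rule on 2: fresh world w1, w0Rw1]
4. not s and r, w1   [and-rule on 3]
5. Box not (s or q), w1   [and-rule on 3]
6. not s, w1   [and-rule on 4]
7. r, w1   [and-rule on 4]
8. Dia ((not s and r) and Box not (s or q)), w1   [Box-rule on 1 via w0Rw1]
9. not (s or q), w0   [Box-rule on 5 via w1Rw0]
10. not s, w0   [neg-or-rule on 9]
11. not q, w0   [neg-or-rule on 9]
12. not (s or q), w1   [Box-rule on 5 via w1Rw1]
13. not q, w1   [neg-or-rule on 12]
14. (not s and r) and Box not (s or q), w2   [Dia-rule on 8: fresh world w2, w1Rw2]
15. not s and r, w2   [and-rule on 14]
16. Box not (s or q), w2   [and-rule on 14]
17. not s, w2   [and-rule on 15]
18. r, w2   [and-rule on 15]
19. not (s or q), w2   [Box-rule on 5 via w1Rw2]
20. not q, w2   [neg-or-rule on 19]
Accessibility: w0Rw0, w0Rw1, w1Rw0, w1Rw1, w1Rw2, w2Rw1, w2Rw2

Satisfiable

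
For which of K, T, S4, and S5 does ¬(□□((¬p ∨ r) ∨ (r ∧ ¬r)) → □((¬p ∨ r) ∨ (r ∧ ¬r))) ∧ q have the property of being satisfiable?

K

T-tableau for the formula:
1. ¬(□□((¬p ∨ r) ∨ (r ∧ ¬r)) → □((¬p ∨ r) ∨ (r ∧ ¬r))) ∧ q, u
2. ¬(□□((¬p ∨ r) ∨ (r ∧ ¬r)) → □((¬p ∨ r) ∨ (r ∧ ¬r))), u   [∧-rule on 1]
3. q, u   [∧-rule on 1]
4. □□((¬p ∨ r) ∨ (r ∧ ¬r)), u   [¬→-rule on 2]
5. ¬□((¬p ∨ r) ∨ (r ∧ ¬r)), u   [¬→-rule on 2]
6. □((¬p ∨ r) ∨ (r ∧ ¬r)), u   [□-rule on 4 via uRu]
7. (¬p ∨ r) ∨ (r ∧ ¬r), u   [□-rule on 6 via uRu]
8. ¬p ∨ r, u   [∨-rule on 7 (branches; this branch)]
9. r, u   [∨-rule on 8 (branches; this branch)]
10. ¬((¬p ∨ r) ∨ (r ∧ ¬r)), v   [¬□-rule on 5: fresh world v, uRv]
11. ¬(¬p ∨ r), v   [¬∨-rule on 10]
12. ¬(r ∧ ¬r), v   [¬∨-rule on 10]
13. p, v   [¬∨-rule on 11]
14. ¬r, v   [¬∨-rule on 11]
15. □((¬p ∨ r) ∨ (r ∧ ¬r)), v   [□-rule on 4 via uRv]
16. (¬p ∨ r) ∨ (r ∧ ¬r), v   [□-rule on 6 via uRv]
17. r ∧ ¬r, v   [∨-rule on 16 (branches; this branch)]
18. r, v   [∧-rule on 17]
Accessibility: uRu, uRv, vRv
Branch closes: r and ¬r both at v.
Every branch closes (one shown): unsatisfiable in T, hence also in S4, S5 (every S4/S5-frame is a T-frame).
K-tableau for the formula:
1. ¬(□□((¬p ∨ r) ∨ (r ∧ ¬r)) → □((¬p ∨ r) ∨ (r ∧ ¬r))) ∧ q, u
2. ¬(□□((¬p ∨ r) ∨ (r ∧ ¬r)) → □((¬p ∨ r) ∨ (r ∧ ¬r))), u   [∧-rule on 1]
3. q, u   [∧-rule on 1]
4. □□((¬p ∨ r) ∨ (r ∧ ¬r)), u   [¬→-rule on 2]
5. ¬□((¬p ∨ r) ∨ (r ∧ ¬r)), u   [¬→-rule on 2]
6. ¬((¬p ∨ r) ∨ (r ∧ ¬r)), v   [¬□-rule on 5: fresh world v, uRv]
7. ¬(¬p ∨ r), v   [¬∨-rule on 6]
8. ¬(r ∧ ¬r), v   [¬∨-rule on 6]
9. p, v   [¬∨-rule on 7]
10. ¬r, v   [¬∨-rule on 7]
11. □((¬p ∨ r) ∨ (r ∧ ¬r)), v   [□-rule on 4 via uRv]
Accessibility: uRv
Complete open branch: satisfiable in K.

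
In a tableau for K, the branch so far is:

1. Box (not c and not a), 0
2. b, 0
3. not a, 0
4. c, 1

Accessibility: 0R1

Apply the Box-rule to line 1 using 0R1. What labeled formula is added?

not c and not a, 1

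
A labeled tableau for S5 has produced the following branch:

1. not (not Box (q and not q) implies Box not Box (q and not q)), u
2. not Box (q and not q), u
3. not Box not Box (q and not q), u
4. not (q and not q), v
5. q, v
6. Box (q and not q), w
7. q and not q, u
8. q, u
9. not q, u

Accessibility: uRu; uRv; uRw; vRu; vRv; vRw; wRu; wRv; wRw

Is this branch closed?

Closed

Both q and not q appear at u.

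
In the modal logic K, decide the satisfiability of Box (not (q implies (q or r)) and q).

1. Box (not (q implies (q or r)) and q), 0

Satisfiable (open branch found)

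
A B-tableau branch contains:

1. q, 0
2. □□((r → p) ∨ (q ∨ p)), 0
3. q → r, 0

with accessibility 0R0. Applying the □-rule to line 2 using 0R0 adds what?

□((r → p) ∨ (q ∨ p)), 0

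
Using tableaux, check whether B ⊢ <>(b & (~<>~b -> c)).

Tableau for the negation ~<>(b & (~<>~b -> c)):
1. ~<>(b & (~<>~b -> c)), 0
2. ~(b & (~<>~b -> c)), 0
3. ~(~<>~b -> c), 0
4. ~<>~b, 0
5. ~c, 0
6. b, 0
Accessibility: 0R0
The negation has an open branch (countermodel exists).

Invalid (countermodel exists)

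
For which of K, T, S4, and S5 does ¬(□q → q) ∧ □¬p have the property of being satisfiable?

T-tableau for the formula:
1. ¬(□q → q) ∧ □¬p, w0
2. ¬(□q → q), w0
3. □¬p, w0
4. □q, w0
5. ¬q, w0
6. ¬p, w0
7. q, w0
Accessibility: w0Rw0
Branch closes: q and ¬q both at w0.
Every branch closes (one shown): unsatisfiable in T, hence also in S4, S5 (every S4/S5-frame is a T-frame).
K-tableau for the formula:
1. ¬(□q → q) ∧ □¬p, w0
2. ¬(□q → q), w0
3. □¬p, w0
4. □q, w0
5. ¬q, w0
Complete open branch: satisfiable in K.

K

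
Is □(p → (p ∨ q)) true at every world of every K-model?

Tableau for the negation ¬□(p → (p ∨ q)):
1. ¬□(p → (p ∨ q)), w0
2. ¬(p → (p ∨ q)), w1   [¬□-rule on 1: fresh world w1, w0Rw1]
3. p, w1   [¬→-rule on 2]
4. ¬(p ∨ q), w1   [¬→-rule on 2]
5. ¬p, w1   [¬∨-rule on 4]
6. ¬q, w1   [¬∨-rule on 4]
Accessibility: w0Rw1
Branch closes: p and ¬p both at w1.
All branches of the negation close; one closing branch shown above.

Yes, valid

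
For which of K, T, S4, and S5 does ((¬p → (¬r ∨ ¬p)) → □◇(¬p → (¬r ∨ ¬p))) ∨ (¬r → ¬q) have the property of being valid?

T, S4, S5

T-tableau for the negation ¬(((¬p → (¬r ∨ ¬p)) → □◇(¬p → (¬r ∨ ¬p))) ∨ (¬r → ¬q)):
1. ¬(((¬p → (¬r ∨ ¬p)) → □◇(¬p → (¬r ∨ ¬p))) ∨ (¬r → ¬q)), w0
2. ¬((¬p → (¬r ∨ ¬p)) → □◇(¬p → (¬r ∨ ¬p))), w0   [¬∨-rule on 1]
3. ¬(¬r → ¬q), w0   [¬∨-rule on 1]
4. ¬p → (¬r ∨ ¬p), w0   [¬→-rule on 2]
5. ¬□◇(¬p → (¬r ∨ ¬p)), w0   [¬→-rule on 2]
6. ¬r, w0   [¬→-rule on 3]
7. q, w0   [¬→-rule on 3]
8. ¬r ∨ ¬p, w0   [→-rule on 4 (branches; this branch)]
9. ¬p, w0   [∨-rule on 8 (branches; this branch)]
10. ¬◇(¬p → (¬r ∨ ¬p)), w1   [¬□-rule on 5: fresh world w1, w0Rw1]
11. ¬(¬p → (¬r ∨ ¬p)), w1   [¬◇-rule on 10 via w1Rw1]
12. ¬p, w1   [¬→-rule on 11]
13. ¬(¬r ∨ ¬p), w1   [¬→-rule on 11]
14. r, w1   [¬∨-rule on 13]
15. p, w1   [¬∨-rule on 13]
Accessibility: w0Rw0, w0Rw1, w1Rw1
Branch closes: p and ¬p both at w1.
Every branch closes (one shown): valid in T, hence also in S4, S5 (every theorem of T is a theorem of S4 and S5).
K-tableau for the negation ¬(((¬p → (¬r ∨ ¬p)) → □◇(¬p → (¬r ∨ ¬p))) ∨ (¬r → ¬q)):
1. ¬(((¬p → (¬r ∨ ¬p)) → □◇(¬p → (¬r ∨ ¬p))) ∨ (¬r → ¬q)), w0
2. ¬((¬p → (¬r ∨ ¬p)) → □◇(¬p → (¬r ∨ ¬p))), w0   [¬∨-rule on 1]
3. ¬(¬r → ¬q), w0   [¬∨-rule on 1]
4. ¬p → (¬r ∨ ¬p), w0   [¬→-rule on 2]
5. ¬□◇(¬p → (¬r ∨ ¬p)), w0   [¬→-rule on 2]
6. ¬r, w0   [¬→-rule on 3]
7. q, w0   [¬→-rule on 3]
8. ¬r ∨ ¬p, w0   [→-rule on 4 (branches; this branch)]
9. ¬p, w0   [∨-rule on 8 (branches; this branch)]
10. ¬◇(¬p → (¬r ∨ ¬p)), w1   [¬□-rule on 5: fresh world w1, w0Rw1]
Accessibility: w0Rw1
Complete open branch: countermodel on a K-frame, so not valid in K.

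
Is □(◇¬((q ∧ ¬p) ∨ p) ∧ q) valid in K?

Tableau for the negation ¬□(◇¬((q ∧ ¬p) ∨ p) ∧ q):
1. ¬□(◇¬((q ∧ ¬p) ∨ p) ∧ q), u
2. ¬(◇¬((q ∧ ¬p) ∨ p) ∧ q), v
3. ¬q, v
Accessibility: uRv
The negation has an open branch (countermodel exists).

Not valid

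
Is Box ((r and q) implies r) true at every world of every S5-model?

Tableau for the negation not Box ((r and q) implies r):
1. not Box ((r and q) implies r), u
2. not ((r and q) implies r), v
3. r and q, v
4. not r, v
5. r, v
6. q, v
Accessibility: uRu, uRv, vRu, vRv
Branch closes: r and not r both at v.
Every branch of the negation's tableau closes; the branch above is one of them.

Yes, valid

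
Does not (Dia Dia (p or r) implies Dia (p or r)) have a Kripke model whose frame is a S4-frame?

Unsatisfiable (every branch closes)

1. not (Dia Dia (p or r) implies Dia (p or r)), w0
2. Dia Dia (p or r), w0   [neg-implies-rule on 1]
3. not Dia (p or r), w0   [neg-implies-rule on 1]
4. not (p or r), w0   [neg-Dia-rule on 3 via w0Rw0]
5. not p, w0   [neg-or-rule on 4]
6. not r, w0   [neg-or-rule on 4]
7. Dia (p or r), w1   [Dia-rule on 2: fresh world w1, w0Rw1]
8. not (p or r), w1   [neg-Dia-rule on 3 via w0Rw1]
9. not p, w1   [neg-or-rule on 8]
10. not r, w1   [neg-or-rule on 8]
11. p or r, w2   [Dia-rule on 7: fresh world w2, w1Rw2]
12. not (p or r), w2   [neg-Dia-rule on 3 via w0Rw2]
13. not p, w2   [neg-or-rule on 12]
14. not r, w2   [neg-or-rule on 12]
15. r, w2   [or-rule on 11 (branches; this branch)]
Accessibility: w0Rw0, w0Rw1, w0Rw2, w1Rw1, w1Rw2, w2Rw2
Branch closes: r and not r both at w2.
All branches of the tableau close; one closing branch shown above.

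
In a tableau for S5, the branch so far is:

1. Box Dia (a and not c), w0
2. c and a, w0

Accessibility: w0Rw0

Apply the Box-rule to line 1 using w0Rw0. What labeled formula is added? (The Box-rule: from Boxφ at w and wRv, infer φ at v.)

Dia (a and not c), w0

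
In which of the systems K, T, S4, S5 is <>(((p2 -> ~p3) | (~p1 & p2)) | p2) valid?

K-tableau for the negation ~<>(((p2 -> ~p3) | (~p1 & p2)) | p2):
1. ~<>(((p2 -> ~p3) | (~p1 & p2)) | p2), u
Complete open branch: countermodel on a K-frame, so not valid in K.
T-tableau for the negation ~<>(((p2 -> ~p3) | (~p1 & p2)) | p2):
1. ~<>(((p2 -> ~p3) | (~p1 & p2)) | p2), u
2. ~(((p2 -> ~p3) | (~p1 & p2)) | p2), u
3. ~((p2 -> ~p3) | (~p1 & p2)), u
4. ~p2, u
5. ~(p2 -> ~p3), u
6. ~(~p1 & p2), u
7. p2, u
8. p3, u
Accessibility: uRu
Branch closes: p2 and ~p2 both at u.
Every branch closes (one shown): valid in T, hence also in S4, S5 (every theorem of T is a theorem of S4 and S5).

T, S4, S5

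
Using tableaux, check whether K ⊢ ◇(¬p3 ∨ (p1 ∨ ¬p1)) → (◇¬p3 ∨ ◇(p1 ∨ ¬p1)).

Tableau for the negation ¬(◇(¬p3 ∨ (p1 ∨ ¬p1)) → (◇¬p3 ∨ ◇(p1 ∨ ¬p1))):
1. ¬(◇(¬p3 ∨ (p1 ∨ ¬p1)) → (◇¬p3 ∨ ◇(p1 ∨ ¬p1))), u
2. ◇(¬p3 ∨ (p1 ∨ ¬p1)), u   [¬→-rule on 1]
3. ¬(◇¬p3 ∨ ◇(p1 ∨ ¬p1)), u   [¬→-rule on 1]
4. ¬◇¬p3, u   [¬∨-rule on 3]
5. ¬◇(p1 ∨ ¬p1), u   [¬∨-rule on 3]
6. ¬p3 ∨ (p1 ∨ ¬p1), v   [◇-rule on 2: fresh world v, uRv]
7. p3, v   [¬◇-rule on 4 via uRv]
8. ¬(p1 ∨ ¬p1), v   [¬◇-rule on 5 via uRv]
9. ¬p1, v   [¬∨-rule on 8]
10. p1, v   [¬∨-rule on 8]
Accessibility: uRv
Branch closes: p1 and ¬p1 both at v.
Every branch of the negation's tableau closes; the branch above is one of them.

Valid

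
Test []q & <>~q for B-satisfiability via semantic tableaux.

No, unsatisfiable

1. []q & <>~q, u
2. []q, u
3. <>~q, u
4. q, u
5. ~q, v
6. q, v
Accessibility: uRu, uRv, vRu, vRv
Branch closes: q and ~q both at v.
All branches of the tableau close; one closing branch shown above.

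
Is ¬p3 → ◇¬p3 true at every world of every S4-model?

Valid

Tableau for the negation ¬(¬p3 → ◇¬p3):
1. ¬(¬p3 → ◇¬p3), 0
2. ¬p3, 0   [¬→-rule on 1]
3. ¬◇¬p3, 0   [¬→-rule on 1]
4. p3, 0   [¬◇-rule on 3 via 0R0]
Accessibility: 0R0
Branch closes: p3 and ¬p3 both at 0.
Every branch of the negation's tableau closes; the branch above is one of them.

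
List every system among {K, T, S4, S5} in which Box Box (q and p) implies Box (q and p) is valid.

T-tableau for the negation not (Box Box (q and p) implies Box (q and p)):
1. not (Box Box (q and p) implies Box (q and p)), w0
2. Box Box (q and p), w0
3. not Box (q and p), w0
4. Box (q and p), w0
5. q and p, w0
6. q, w0
7. p, w0
8. not (q and p), w1
9. Box (q and p), w1
10. q and p, w1
11. q, w1
12. p, w1
13. not p, w1
Accessibility: w0Rw0, w0Rw1, w1Rw1
Branch closes: p and not p both at w1.
Every branch closes (one shown): valid in T, hence also in S4, S5 (every theorem of T is a theorem of S4 and S5).
K-tableau for the negation not (Box Box (q and p) implies Box (q and p)):
1. not (Box Box (q and p) implies Box (q and p)), w0
2. Box Box (q and p), w0
3. not Box (q and p), w0
4. not (q and p), w1
5. Box (q and p), w1
6. not p, w1
Accessibility: w0Rw1
Complete open branch: countermodel on a K-frame, so not valid in K.

T, S4, S5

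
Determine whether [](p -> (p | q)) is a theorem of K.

Tableau for the negation ~[](p -> (p | q)):
1. ~[](p -> (p | q)), u
2. ~(p -> (p | q)), v
3. p, v
4. ~(p | q), v
5. ~p, v
6. ~q, v
Accessibility: uRv
Branch closes: p and ~p both at v.
Every branch of the negation's tableau closes; the branch above is one of them.

Valid in K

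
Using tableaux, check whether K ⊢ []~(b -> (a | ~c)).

No, not valid

Tableau for the negation ~[]~(b -> (a | ~c)):
1. ~[]~(b -> (a | ~c)), w0
2. b -> (a | ~c), w1   [~[]-rule on 1: fresh world w1, w0Rw1]
3. a | ~c, w1   [->-rule on 2 (branches; this branch)]
4. ~c, w1   [|-rule on 3 (branches; this branch)]
Accessibility: w0Rw1
The negation has an open branch (countermodel exists).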